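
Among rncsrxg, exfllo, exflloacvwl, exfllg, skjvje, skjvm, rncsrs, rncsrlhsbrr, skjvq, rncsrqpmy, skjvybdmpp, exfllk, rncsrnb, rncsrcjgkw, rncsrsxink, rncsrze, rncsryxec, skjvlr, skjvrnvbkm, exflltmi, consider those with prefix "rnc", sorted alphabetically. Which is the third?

Filter for "rnc…" and sort: "rncsrcjgkw", "rncsrlhsbrr", "rncsrnb", "rncsrqpmy", "rncsrs", "rncsrsxink", "rncsrxg", "rncsryxec", "rncsrze"
The 3rd is rncsrnb.

rncsrnb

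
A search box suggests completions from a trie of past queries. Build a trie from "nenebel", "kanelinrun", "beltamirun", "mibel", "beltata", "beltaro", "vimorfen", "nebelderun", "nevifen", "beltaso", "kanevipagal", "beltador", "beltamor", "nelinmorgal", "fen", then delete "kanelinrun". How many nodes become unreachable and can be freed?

Walk "kanelinrun" from the leaf back toward the root, removing each node that no remaining word uses.
The suffix "linrun" (6 nodes) is used only by "kanelinrun"; the node for "kane" still has the child "v", so pruning stops there.
Nodes removed: 6

6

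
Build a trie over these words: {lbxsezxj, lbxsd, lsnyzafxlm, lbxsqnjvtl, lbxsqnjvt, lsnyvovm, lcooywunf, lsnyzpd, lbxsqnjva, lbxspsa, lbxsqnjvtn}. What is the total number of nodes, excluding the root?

43

Trace insertions, counting only characters that open a new branch:
  "lbxsezxj" → 8 new (l, b, x, s, e, z, x, j)
  "lbxsd" → prefix "lbxs" already present; 1 new (d)
  "lsnyzafxlm" → prefix "l" already present; 9 new (s, n, y, z, a, f, x, l, m)
  "lbxsqnjvtl" → prefix "lbxs" already present; 6 new (q, n, j, v, t, l)
  "lbxsqnjvt" → prefix "lbxsqnjvt" already present; 0 new (none)
  "lsnyvovm" → prefix "lsny" already present; 4 new (v, o, v, m)
  "lcooywunf" → prefix "l" already present; 8 new (c, o, o, y, w, u, n, f)
  "lsnyzpd" → prefix "lsnyz" already present; 2 new (p, d)
  "lbxsqnjva" → prefix "lbxsqnjv" already present; 1 new (a)
  "lbxspsa" → prefix "lbxs" already present; 3 new (p, s, a)
  "lbxsqnjvtn" → prefix "lbxsqnjvt" already present; 1 new (n)
Total nodes = 8 + 1 + 9 + 6 + 0 + 4 + 8 + 2 + 1 + 3 + 1 = 43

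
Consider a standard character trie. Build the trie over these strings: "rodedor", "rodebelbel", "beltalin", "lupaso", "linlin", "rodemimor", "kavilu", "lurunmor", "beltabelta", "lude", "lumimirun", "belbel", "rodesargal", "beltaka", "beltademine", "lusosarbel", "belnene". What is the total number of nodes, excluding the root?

92

Trace insertions, counting only characters that open a new branch:
  "rodedor" → 7 new (r, o, d, e, d, o, r)
  "rodebelbel" → prefix "rode" already present; 6 new (b, e, l, b, e, l)
  "beltalin" → 8 new (b, e, l, t, a, l, i, n)
  "lupaso" → 6 new (l, u, p, a, s, o)
  "linlin" → prefix "l" already present; 5 new (i, n, l, i, n)
  "rodemimor" → prefix "rode" already present; 5 new (m, i, m, o, r)
  "kavilu" → 6 new (k, a, v, i, l, u)
  "lurunmor" → prefix "lu" already present; 6 new (r, u, n, m, o, r)
  "beltabelta" → prefix "belta" already present; 5 new (b, e, l, t, a)
  "lude" → prefix "lu" already present; 2 new (d, e)
  "lumimirun" → prefix "lu" already present; 7 new (m, i, m, i, r, u, n)
  "belbel" → prefix "bel" already present; 3 new (b, e, l)
  "rodesargal" → prefix "rode" already present; 6 new (s, a, r, g, a, l)
  "beltaka" → prefix "belta" already present; 2 new (k, a)
  "beltademine" → prefix "belta" already present; 6 new (d, e, m, i, n, e)
  "lusosarbel" → prefix "lu" already present; 8 new (s, o, s, a, r, b, e, l)
  "belnene" → prefix "bel" already present; 4 new (n, e, n, e)
Total nodes = 7 + 6 + 8 + 6 + 5 + 5 + 6 + 6 + 5 + 2 + 7 + 3 + 6 + 2 + 6 + 8 + 4 = 92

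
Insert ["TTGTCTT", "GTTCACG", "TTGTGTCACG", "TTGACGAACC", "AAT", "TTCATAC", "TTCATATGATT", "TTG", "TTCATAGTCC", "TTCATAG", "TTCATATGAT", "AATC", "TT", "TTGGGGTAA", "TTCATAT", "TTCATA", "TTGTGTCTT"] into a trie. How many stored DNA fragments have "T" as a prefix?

Filter for entries beginning with "T":
Matches: "TT", "TTCATA", "TTCATAC", "TTCATAG", "TTCATAGTCC", "TTCATAT", "TTCATATGAT", "TTCATATGATT", "TTG", "TTGACGAACC", "TTGGGGTAA", "TTGTCTT", "TTGTGTCACG", "TTGTGTCTT"
Count: 14

14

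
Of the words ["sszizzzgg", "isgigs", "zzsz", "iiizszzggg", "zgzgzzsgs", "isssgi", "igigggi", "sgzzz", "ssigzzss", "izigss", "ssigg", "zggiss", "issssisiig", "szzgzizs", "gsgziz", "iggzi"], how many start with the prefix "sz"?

Walk to "sz"; the words in its subtree are exactly those with that prefix.
Matches: "szzgzizs"
Count: 1

1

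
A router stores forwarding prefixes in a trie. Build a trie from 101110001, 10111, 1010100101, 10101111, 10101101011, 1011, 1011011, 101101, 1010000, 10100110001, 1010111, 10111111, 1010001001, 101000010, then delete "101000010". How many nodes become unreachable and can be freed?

2

A node on "101000010"'s path can go only if nothing else ends at it or branches off below it.
The suffix "10" (2 nodes) is used only by "101000010"; "1010000" is itself a stored word, so pruning stops there.
Nodes removed: 2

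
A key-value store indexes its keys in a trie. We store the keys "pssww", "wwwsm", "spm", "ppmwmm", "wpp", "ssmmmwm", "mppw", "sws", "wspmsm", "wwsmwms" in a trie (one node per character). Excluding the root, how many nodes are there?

42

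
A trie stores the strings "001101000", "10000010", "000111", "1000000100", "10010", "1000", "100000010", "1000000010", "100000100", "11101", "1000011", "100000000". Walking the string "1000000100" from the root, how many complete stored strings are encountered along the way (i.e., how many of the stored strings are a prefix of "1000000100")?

Traverse "1000000100" character by character; count nodes along the way that are marked as word ends.
Prefixes of the query that are stored words: "1000", "100000010", "1000000100"
Count: 3

3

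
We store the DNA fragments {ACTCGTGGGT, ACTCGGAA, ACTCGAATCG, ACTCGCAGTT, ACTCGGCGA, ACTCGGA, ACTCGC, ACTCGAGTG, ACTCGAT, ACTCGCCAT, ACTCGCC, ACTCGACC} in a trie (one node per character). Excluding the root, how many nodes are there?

35

Trace insertions, counting only characters that open a new branch:
  "ACTCGTGGGT" → 10 new (A, C, T, C, G, T, G, G, G, T)
  "ACTCGGAA" → prefix "ACTCG" already present; 3 new (G, A, A)
  "ACTCGAATCG" → prefix "ACTCG" already present; 5 new (A, A, T, C, G)
  "ACTCGCAGTT" → prefix "ACTCG" already present; 5 new (C, A, G, T, T)
  "ACTCGGCGA" → prefix "ACTCGG" already present; 3 new (C, G, A)
  "ACTCGGA" → prefix "ACTCGGA" already present; 0 new (none)
  "ACTCGC" → prefix "ACTCGC" already present; 0 new (none)
  "ACTCGAGTG" → prefix "ACTCGA" already present; 3 new (G, T, G)
  "ACTCGAT" → prefix "ACTCGA" already present; 1 new (T)
  "ACTCGCCAT" → prefix "ACTCGC" already present; 3 new (C, A, T)
  "ACTCGCC" → prefix "ACTCGCC" already present; 0 new (none)
  "ACTCGACC" → prefix "ACTCGA" already present; 2 new (C, C)
Total nodes = 10 + 3 + 5 + 5 + 3 + 0 + 0 + 3 + 1 + 3 + 0 + 2 = 35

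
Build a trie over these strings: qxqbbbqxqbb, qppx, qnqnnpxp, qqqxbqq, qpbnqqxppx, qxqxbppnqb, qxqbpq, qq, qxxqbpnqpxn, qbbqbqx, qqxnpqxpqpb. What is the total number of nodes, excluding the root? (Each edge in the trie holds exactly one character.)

68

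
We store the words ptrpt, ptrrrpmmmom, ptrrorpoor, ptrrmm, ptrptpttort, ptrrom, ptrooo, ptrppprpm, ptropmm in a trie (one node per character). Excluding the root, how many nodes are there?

Insert word by word; a character creates a node only if that edge doesn't already exist:
  "ptrpt" → 5 new (p, t, r, p, t)
  "ptrrrpmmmom" → prefix "ptr" already present; 8 new (r, r, p, m, m, m, o, m)
  "ptrrorpoor" → prefix "ptrr" already present; 6 new (o, r, p, o, o, r)
  "ptrrmm" → prefix "ptrr" already present; 2 new (m, m)
  "ptrptpttort" → prefix "ptrpt" already present; 6 new (p, t, t, o, r, t)
  "ptrrom" → prefix "ptrro" already present; 1 new (m)
  "ptrooo" → prefix "ptr" already present; 3 new (o, o, o)
  "ptrppprpm" → prefix "ptrp" already present; 5 new (p, p, r, p, m)
  "ptropmm" → prefix "ptro" already present; 3 new (p, m, m)
Total nodes = 5 + 8 + 6 + 2 + 6 + 1 + 3 + 5 + 3 = 39

39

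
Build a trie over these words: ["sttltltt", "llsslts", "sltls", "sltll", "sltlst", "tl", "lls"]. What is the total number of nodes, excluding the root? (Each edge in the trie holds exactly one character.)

Trie structure (* marks end of a word):
(root)
├─ l
│  └─ l
│     └─ s *
│        └─ s
│           └─ l
│              └─ t
│                 └─ s *
├─ s
│  ├─ l
│  │  └─ t
│  │     └─ l
│  │        ├─ l *
│  │        └─ s *
│  │           └─ t *
│  └─ t
│     └─ t
│        └─ l
│           └─ t
│              └─ l
│                 └─ t
│                    └─ t *
└─ t
   └─ l *
Counting every labelled node above: 23.

23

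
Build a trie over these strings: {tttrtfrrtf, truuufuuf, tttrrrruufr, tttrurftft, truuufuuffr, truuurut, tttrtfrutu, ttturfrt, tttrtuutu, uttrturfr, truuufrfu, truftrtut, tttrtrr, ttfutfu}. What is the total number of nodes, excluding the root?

73

Count nodes per top-level branch (shared prefixes stored once):
  't'-branch (truftrtut, truuufrfu, truuufuuf, truuufuuffr, truuurut, ttfutfu, tttrrrruufr, tttrtfrrtf, tttrtfrutu, tttrtrr, tttrtuutu, tttrurftft, ttturfrt): 64 nodes
  'u'-branch (uttrturfr): 9 nodes
Sum: 73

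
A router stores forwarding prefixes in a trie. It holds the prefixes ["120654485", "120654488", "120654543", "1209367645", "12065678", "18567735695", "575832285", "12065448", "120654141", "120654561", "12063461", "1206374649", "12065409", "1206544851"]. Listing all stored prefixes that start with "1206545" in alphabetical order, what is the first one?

120654543

Filter for "1206545…" and sort: "120654543", "120654561"
The 1st is 120654543.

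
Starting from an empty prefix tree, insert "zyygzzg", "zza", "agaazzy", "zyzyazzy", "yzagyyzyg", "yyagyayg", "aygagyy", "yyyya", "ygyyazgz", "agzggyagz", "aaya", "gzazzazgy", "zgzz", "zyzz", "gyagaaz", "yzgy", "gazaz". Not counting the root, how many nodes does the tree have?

89

Trace insertions, counting only characters that open a new branch:
  "zyygzzg" → 7 new (z, y, y, g, z, z, g)
  "zza" → prefix "z" already present; 2 new (z, a)
  "agaazzy" → 7 new (a, g, a, a, z, z, y)
  "zyzyazzy" → prefix "zy" already present; 6 new (z, y, a, z, z, y)
  "yzagyyzyg" → 9 new (y, z, a, g, y, y, z, y, g)
  "yyagyayg" → prefix "y" already present; 7 new (y, a, g, y, a, y, g)
  "aygagyy" → prefix "a" already present; 6 new (y, g, a, g, y, y)
  "yyyya" → prefix "yy" already present; 3 new (y, y, a)
  "ygyyazgz" → prefix "y" already present; 7 new (g, y, y, a, z, g, z)
  "agzggyagz" → prefix "ag" already present; 7 new (z, g, g, y, a, g, z)
  "aaya" → prefix "a" already present; 3 new (a, y, a)
  "gzazzazgy" → 9 new (g, z, a, z, z, a, z, g, y)
  "zgzz" → prefix "z" already present; 3 new (g, z, z)
  "zyzz" → prefix "zyz" already present; 1 new (z)
  "gyagaaz" → prefix "g" already present; 6 new (y, a, g, a, a, z)
  "yzgy" → prefix "yz" already present; 2 new (g, y)
  "gazaz" → prefix "g" already present; 4 new (a, z, a, z)
Total nodes = 7 + 2 + 7 + 6 + 9 + 7 + 6 + 3 + 7 + 7 + 3 + 9 + 3 + 1 + 6 + 2 + 4 = 89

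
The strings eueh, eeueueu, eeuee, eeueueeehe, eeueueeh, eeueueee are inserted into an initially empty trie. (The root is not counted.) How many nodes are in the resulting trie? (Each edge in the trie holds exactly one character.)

Count nodes per top-level branch (shared prefixes stored once):
  'e'-branch (eeuee, eeueueee, eeueueeehe, eeueueeh, eeueueu, eueh): 16 nodes
Sum: 16

16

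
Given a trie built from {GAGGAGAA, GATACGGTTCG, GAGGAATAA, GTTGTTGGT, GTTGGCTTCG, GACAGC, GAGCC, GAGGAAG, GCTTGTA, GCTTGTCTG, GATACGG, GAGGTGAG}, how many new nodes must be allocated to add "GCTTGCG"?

The longest prefix of "GCTTGCG" already in the trie is "GCTTG" (length 5).
Each of the 2 remaining characters creates one node.

2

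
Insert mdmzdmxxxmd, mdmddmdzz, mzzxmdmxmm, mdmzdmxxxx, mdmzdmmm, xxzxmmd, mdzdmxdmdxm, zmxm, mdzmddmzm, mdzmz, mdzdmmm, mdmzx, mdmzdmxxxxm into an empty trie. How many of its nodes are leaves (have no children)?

A leaf is a node with no children — equivalently, the end of a word that is not a proper prefix of any other stored word.
Those words: "mdmddmdzz", "mdmzdmmm", "mdmzdmxxxmd", "mdmzdmxxxxm", "mdmzx", "mdzdmmm", "mdzdmxdmdxm", "mdzmddmzm", "mdzmz", "mzzxmdmxmm", "xxzxmmd", "zmxm"
Leaf count: 12

12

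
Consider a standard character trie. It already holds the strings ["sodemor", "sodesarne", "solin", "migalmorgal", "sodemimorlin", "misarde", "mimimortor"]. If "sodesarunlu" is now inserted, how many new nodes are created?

"sodesar" is already a path in the trie; the remaining "unlu" must be added.
So 11 − 7 = 4 new nodes.

4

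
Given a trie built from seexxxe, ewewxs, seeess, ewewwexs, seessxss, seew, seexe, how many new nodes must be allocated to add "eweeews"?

4

The longest prefix of "eweeews" already in the trie is "ewe" (length 3).
So 7 − 3 = 4 new nodes.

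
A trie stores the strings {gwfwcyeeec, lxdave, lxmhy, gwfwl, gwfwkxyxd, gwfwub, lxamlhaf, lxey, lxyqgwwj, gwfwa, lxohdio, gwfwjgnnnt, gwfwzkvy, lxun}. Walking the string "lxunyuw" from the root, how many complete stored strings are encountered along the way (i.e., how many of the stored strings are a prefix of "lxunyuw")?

Check each prefix of "lxunyuw" against the stored set — each match is an end-marker on the path.
Prefixes of the query that are stored words: "lxun"
Count: 1

1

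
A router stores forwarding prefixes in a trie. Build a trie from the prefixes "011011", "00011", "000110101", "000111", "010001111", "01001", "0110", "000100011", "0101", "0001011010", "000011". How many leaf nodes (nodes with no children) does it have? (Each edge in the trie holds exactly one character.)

9

A leaf is a node with no children — equivalently, the end of a word that is not a proper prefix of any other stored word.
Those words: "000011", "000100011", "0001011010", "000110101", "000111", "010001111", "01001", "0101", "011011"
Leaf count: 9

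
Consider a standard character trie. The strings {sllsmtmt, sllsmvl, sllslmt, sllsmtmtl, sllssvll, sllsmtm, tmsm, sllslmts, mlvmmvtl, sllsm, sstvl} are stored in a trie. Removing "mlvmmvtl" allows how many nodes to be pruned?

Walk "mlvmmvtl" from the leaf back toward the root, removing each node that no remaining word uses.
No other word shares any prefix with "mlvmmvtl", so all 8 of its nodes go.
Nodes removed: 8

8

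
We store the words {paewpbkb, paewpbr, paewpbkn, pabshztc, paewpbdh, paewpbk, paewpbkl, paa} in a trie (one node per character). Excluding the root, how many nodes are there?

Trace insertions, counting only characters that open a new branch:
  "paewpbkb" → 8 new (p, a, e, w, p, b, k, b)
  "paewpbr" → prefix "paewpb" already present; 1 new (r)
  "paewpbkn" → prefix "paewpbk" already present; 1 new (n)
  "pabshztc" → prefix "pa" already present; 6 new (b, s, h, z, t, c)
  "paewpbdh" → prefix "paewpb" already present; 2 new (d, h)
  "paewpbk" → prefix "paewpbk" already present; 0 new (none)
  "paewpbkl" → prefix "paewpbk" already present; 1 new (l)
  "paa" → prefix "pa" already present; 1 new (a)
Total nodes = 8 + 1 + 1 + 6 + 2 + 0 + 1 + 1 = 20

20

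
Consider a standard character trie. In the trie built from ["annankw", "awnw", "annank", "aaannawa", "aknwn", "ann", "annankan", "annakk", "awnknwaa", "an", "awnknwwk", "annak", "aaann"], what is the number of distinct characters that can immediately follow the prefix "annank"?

Follow the path "annank" to its node, then look at its outgoing edges.
Characters that immediately follow "annank" among the stored strings: {a, w}.
That node has 2 child edges.

2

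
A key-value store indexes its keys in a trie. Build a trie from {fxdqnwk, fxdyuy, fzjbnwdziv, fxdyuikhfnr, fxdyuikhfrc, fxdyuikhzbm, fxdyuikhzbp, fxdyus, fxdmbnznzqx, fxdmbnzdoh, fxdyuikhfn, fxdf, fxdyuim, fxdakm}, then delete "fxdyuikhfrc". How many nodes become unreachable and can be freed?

2

Walk "fxdyuikhfrc" from the leaf back toward the root, removing each node that no remaining word uses.
The suffix "rc" (2 nodes) is used only by "fxdyuikhfrc"; the node for "fxdyuikhf" still has the child "n", so pruning stops there.
Nodes removed: 2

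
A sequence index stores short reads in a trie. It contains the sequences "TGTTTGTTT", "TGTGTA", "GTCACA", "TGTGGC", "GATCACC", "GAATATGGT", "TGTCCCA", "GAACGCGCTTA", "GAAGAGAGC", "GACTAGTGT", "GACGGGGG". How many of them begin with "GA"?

Walk to "GA"; the words in its subtree are exactly those with that prefix.
Matches: "GAACGCGCTTA", "GAAGAGAGC", "GAATATGGT", "GACGGGGG", "GACTAGTGT", "GATCACC"
Count: 6

6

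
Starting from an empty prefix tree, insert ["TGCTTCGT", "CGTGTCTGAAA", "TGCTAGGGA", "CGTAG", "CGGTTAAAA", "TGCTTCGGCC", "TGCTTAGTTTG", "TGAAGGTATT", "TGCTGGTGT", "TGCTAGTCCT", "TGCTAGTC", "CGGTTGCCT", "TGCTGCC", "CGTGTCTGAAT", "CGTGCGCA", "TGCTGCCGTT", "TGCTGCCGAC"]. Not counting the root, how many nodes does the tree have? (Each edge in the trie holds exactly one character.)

75

Insert word by word; a character creates a node only if that edge doesn't already exist:
  "TGCTTCGT" → 8 new (T, G, C, T, T, C, G, T)
  "CGTGTCTGAAA" → 11 new (C, G, T, G, T, C, T, G, A, A, A)
  "TGCTAGGGA" → prefix "TGCT" already present; 5 new (A, G, G, G, A)
  "CGTAG" → prefix "CGT" already present; 2 new (A, G)
  "CGGTTAAAA" → prefix "CG" already present; 7 new (G, T, T, A, A, A, A)
  "TGCTTCGGCC" → prefix "TGCTTCG" already present; 3 new (G, C, C)
  "TGCTTAGTTTG" → prefix "TGCTT" already present; 6 new (A, G, T, T, T, G)
  "TGAAGGTATT" → prefix "TG" already present; 8 new (A, A, G, G, T, A, T, T)
  "TGCTGGTGT" → prefix "TGCT" already present; 5 new (G, G, T, G, T)
  "TGCTAGTCCT" → prefix "TGCTAG" already present; 4 new (T, C, C, T)
  "TGCTAGTC" → prefix "TGCTAGTC" already present; 0 new (none)
  "CGGTTGCCT" → prefix "CGGTT" already present; 4 new (G, C, C, T)
  "TGCTGCC" → prefix "TGCTG" already present; 2 new (C, C)
  "CGTGTCTGAAT" → prefix "CGTGTCTGAA" already present; 1 new (T)
  "CGTGCGCA" → prefix "CGTG" already present; 4 new (C, G, C, A)
  "TGCTGCCGTT" → prefix "TGCTGCC" already present; 3 new (G, T, T)
  "TGCTGCCGAC" → prefix "TGCTGCCG" already present; 2 new (A, C)
Total nodes = 8 + 11 + 5 + 2 + 7 + 3 + 6 + 8 + 5 + 4 + 0 + 4 + 2 + 1 + 4 + 3 + 2 = 75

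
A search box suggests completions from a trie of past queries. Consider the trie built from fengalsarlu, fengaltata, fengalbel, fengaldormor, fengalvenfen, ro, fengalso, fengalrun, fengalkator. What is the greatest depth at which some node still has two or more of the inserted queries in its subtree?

7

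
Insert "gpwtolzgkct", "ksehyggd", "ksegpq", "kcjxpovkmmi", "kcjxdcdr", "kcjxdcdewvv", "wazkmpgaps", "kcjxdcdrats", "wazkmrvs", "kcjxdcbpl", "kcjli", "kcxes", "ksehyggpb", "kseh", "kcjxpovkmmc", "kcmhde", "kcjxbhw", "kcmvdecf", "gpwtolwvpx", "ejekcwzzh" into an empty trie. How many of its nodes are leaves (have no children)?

18

A leaf is a node with no children — equivalently, the end of a word that is not a proper prefix of any other stored word.
Those words: "ejekcwzzh", "gpwtolwvpx", "gpwtolzgkct", "kcjli", "kcjxbhw", "kcjxdcbpl", "kcjxdcdewvv", "kcjxdcdrats", "kcjxpovkmmc", "kcjxpovkmmi", "kcmhde", "kcmvdecf", "kcxes", "ksegpq", "ksehyggd", "ksehyggpb", "wazkmpgaps", "wazkmrvs"
Leaf count: 18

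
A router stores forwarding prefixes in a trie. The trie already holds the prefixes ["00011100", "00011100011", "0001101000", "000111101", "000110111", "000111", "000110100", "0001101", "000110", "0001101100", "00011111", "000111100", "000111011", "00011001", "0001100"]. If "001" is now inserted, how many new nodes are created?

Walking "001" from the root, the first 2 characters ("00") follow existing edges; "1" is the first miss.
So 3 − 2 = 1 new nodes.

1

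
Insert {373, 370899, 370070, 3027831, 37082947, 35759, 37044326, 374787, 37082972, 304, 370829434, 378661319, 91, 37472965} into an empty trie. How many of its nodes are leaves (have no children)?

Leaves are exactly the stored words that no other stored word extends.
Those words: "3027831", "304", "35759", "370070", "37044326", "370829434", "37082947", "37082972", "370899", "373", "37472965", "374787", "378661319", "91"
Leaf count: 14

14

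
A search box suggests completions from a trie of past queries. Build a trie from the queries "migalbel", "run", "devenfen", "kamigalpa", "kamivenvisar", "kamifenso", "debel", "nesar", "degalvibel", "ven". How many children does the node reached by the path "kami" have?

3

Walk "kami" from the root, arriving at one node.
Distinct next characters after "kami": f, g, v.
That node has 3 child edges.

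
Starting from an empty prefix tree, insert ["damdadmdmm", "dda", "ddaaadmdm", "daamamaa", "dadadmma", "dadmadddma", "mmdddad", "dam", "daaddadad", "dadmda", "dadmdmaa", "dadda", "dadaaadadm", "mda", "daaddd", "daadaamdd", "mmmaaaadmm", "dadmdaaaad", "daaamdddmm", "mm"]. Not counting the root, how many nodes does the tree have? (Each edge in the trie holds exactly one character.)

Count nodes per top-level branch (shared prefixes stored once):
  'd'-branch (daaamdddmm, daadaamdd, daaddadad, daaddd, daamamaa, dadaaadadm, dadadmma, dadda, dadmadddma, dadmda, dadmdaaaad, dadmdmaa, dam, damdadmdmm, dda, ddaaadmdm): 73 nodes
  'm'-branch (mda, mm, mmdddad, mmmaaaadmm): 17 nodes
Sum: 90

90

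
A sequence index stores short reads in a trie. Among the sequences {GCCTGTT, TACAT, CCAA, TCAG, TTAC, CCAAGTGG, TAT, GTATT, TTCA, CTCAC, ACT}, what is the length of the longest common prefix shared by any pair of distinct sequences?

Look for the deepest trie node that still has at least two words in its subtree.
e.g. "CCAA" and "CCAAGTGG" share the prefix "CCAA" of length 4; no pair shares a longer one.
Longest shared-prefix length: 4

4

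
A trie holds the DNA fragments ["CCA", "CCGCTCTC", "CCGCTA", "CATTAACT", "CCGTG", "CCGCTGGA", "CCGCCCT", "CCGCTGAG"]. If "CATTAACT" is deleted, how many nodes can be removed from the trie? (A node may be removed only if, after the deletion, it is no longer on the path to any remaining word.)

After clearing the end-marker at "CATTAACT", prune upward until reaching a node still needed by another word.
The suffix "ATTAACT" (7 nodes) is used only by "CATTAACT"; the node for "C" still has the child "C", so pruning stops there.
Nodes removed: 7

7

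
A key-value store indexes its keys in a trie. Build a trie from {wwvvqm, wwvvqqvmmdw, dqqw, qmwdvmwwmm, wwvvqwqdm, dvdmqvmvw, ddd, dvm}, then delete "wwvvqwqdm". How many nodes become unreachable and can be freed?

4

A node on "wwvvqwqdm"'s path can go only if nothing else ends at it or branches off below it.
The suffix "wqdm" (4 nodes) is used only by "wwvvqwqdm"; the node for "wwvvq" still has the child "m", so pruning stops there.
Nodes removed: 4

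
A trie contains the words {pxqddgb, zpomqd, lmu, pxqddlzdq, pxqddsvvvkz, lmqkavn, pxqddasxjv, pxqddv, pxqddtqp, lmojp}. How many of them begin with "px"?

Traverse to the node for "px", then collect every word in that subtree.
Words under "px": pxqddasxjv, pxqddgb, pxqddlzdq, pxqddsvvvkz, pxqddtqp, pxqddv
Count: 6

6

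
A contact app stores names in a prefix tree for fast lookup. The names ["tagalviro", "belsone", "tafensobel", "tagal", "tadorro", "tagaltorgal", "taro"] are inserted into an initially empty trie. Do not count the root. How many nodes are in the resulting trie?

37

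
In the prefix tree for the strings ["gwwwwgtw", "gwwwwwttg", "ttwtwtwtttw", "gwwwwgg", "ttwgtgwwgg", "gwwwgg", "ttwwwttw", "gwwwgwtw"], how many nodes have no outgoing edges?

8

A leaf is a node with no children — equivalently, the end of a word that is not a proper prefix of any other stored word.
Those words: "gwwwgg", "gwwwgwtw", "gwwwwgg", "gwwwwgtw", "gwwwwwttg", "ttwgtgwwgg", "ttwtwtwtttw", "ttwwwttw"
Leaf count: 8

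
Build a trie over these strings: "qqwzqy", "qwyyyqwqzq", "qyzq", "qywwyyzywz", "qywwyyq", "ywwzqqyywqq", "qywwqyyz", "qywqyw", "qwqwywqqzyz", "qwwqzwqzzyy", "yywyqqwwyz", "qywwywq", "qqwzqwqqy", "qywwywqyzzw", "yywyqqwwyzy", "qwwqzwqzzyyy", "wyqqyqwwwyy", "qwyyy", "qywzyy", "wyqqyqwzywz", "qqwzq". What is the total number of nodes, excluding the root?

Insert word by word; a character creates a node only if that edge doesn't already exist:
  "qqwzqy" → 6 new (q, q, w, z, q, y)
  "qwyyyqwqzq" → prefix "q" already present; 9 new (w, y, y, y, q, w, q, z, q)
  "qyzq" → prefix "q" already present; 3 new (y, z, q)
  "qywwyyzywz" → prefix "qy" already present; 8 new (w, w, y, y, z, y, w, z)
  "qywwyyq" → prefix "qywwyy" already present; 1 new (q)
  "ywwzqqyywqq" → 11 new (y, w, w, z, q, q, y, y, w, q, q)
  "qywwqyyz" → prefix "qyww" already present; 4 new (q, y, y, z)
  "qywqyw" → prefix "qyw" already present; 3 new (q, y, w)
  "qwqwywqqzyz" → prefix "qw" already present; 9 new (q, w, y, w, q, q, z, y, z)
  "qwwqzwqzzyy" → prefix "qw" already present; 9 new (w, q, z, w, q, z, z, y, y)
  "yywyqqwwyz" → prefix "y" already present; 9 new (y, w, y, q, q, w, w, y, z)
  "qywwywq" → prefix "qywwy" already present; 2 new (w, q)
  "qqwzqwqqy" → prefix "qqwzq" already present; 4 new (w, q, q, y)
  "qywwywqyzzw" → prefix "qywwywq" already present; 4 new (y, z, z, w)
  "yywyqqwwyzy" → prefix "yywyqqwwyz" already present; 1 new (y)
  "qwwqzwqzzyyy" → prefix "qwwqzwqzzyy" already present; 1 new (y)
  "wyqqyqwwwyy" → 11 new (w, y, q, q, y, q, w, w, w, y, y)
  "qwyyy" → prefix "qwyyy" already present; 0 new (none)
  "qywzyy" → prefix "qyw" already present; 3 new (z, y, y)
  "wyqqyqwzywz" → prefix "wyqqyqw" already present; 4 new (z, y, w, z)
  "qqwzq" → prefix "qqwzq" already present; 0 new (none)
Total nodes = 6 + 9 + 3 + 8 + 1 + 11 + 4 + 3 + 9 + 9 + 9 + 2 + 4 + 4 + 1 + 1 + 11 + 0 + 3 + 4 + 0 = 102

102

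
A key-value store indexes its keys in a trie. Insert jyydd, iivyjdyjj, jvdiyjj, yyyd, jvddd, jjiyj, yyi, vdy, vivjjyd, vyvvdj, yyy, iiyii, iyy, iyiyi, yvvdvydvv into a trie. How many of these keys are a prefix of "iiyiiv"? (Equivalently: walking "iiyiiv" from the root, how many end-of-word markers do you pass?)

Traverse "iiyiiv" character by character; count nodes along the way that are marked as word ends.
Prefixes of the query that are stored words: "iiyii"
Count: 1

1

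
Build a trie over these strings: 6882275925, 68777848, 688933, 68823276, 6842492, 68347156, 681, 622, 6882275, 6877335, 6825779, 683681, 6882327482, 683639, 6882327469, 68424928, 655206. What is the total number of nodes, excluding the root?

61

For each word, the new-node count is its length minus the longest prefix already in the trie:
  "6882275925" → 10 new (6, 8, 8, 2, 2, 7, 5, 9, 2, 5)
  "68777848" → prefix "68" already present; 6 new (7, 7, 7, 8, 4, 8)
  "688933" → prefix "688" already present; 3 new (9, 3, 3)
  "68823276" → prefix "6882" already present; 4 new (3, 2, 7, 6)
  "6842492" → prefix "68" already present; 5 new (4, 2, 4, 9, 2)
  "68347156" → prefix "68" already present; 6 new (3, 4, 7, 1, 5, 6)
  "681" → prefix "68" already present; 1 new (1)
  "622" → prefix "6" already present; 2 new (2, 2)
  "6882275" → prefix "6882275" already present; 0 new (none)
  "6877335" → prefix "6877" already present; 3 new (3, 3, 5)
  "6825779" → prefix "68" already present; 5 new (2, 5, 7, 7, 9)
  "683681" → prefix "683" already present; 3 new (6, 8, 1)
  "6882327482" → prefix "6882327" already present; 3 new (4, 8, 2)
  "683639" → prefix "6836" already present; 2 new (3, 9)
  "6882327469" → prefix "68823274" already present; 2 new (6, 9)
  "68424928" → prefix "6842492" already present; 1 new (8)
  "655206" → prefix "6" already present; 5 new (5, 5, 2, 0, 6)
Total nodes = 10 + 6 + 3 + 4 + 5 + 6 + 1 + 2 + 0 + 3 + 5 + 3 + 3 + 2 + 2 + 1 + 5 = 61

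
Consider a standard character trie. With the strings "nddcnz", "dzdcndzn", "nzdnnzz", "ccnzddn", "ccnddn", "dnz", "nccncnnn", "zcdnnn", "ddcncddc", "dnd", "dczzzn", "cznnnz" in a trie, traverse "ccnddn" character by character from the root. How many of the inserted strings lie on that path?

Traverse "ccnddn" character by character; count nodes along the way that are marked as word ends.
Prefixes of the query that are stored words: "ccnddn"
Count: 1

1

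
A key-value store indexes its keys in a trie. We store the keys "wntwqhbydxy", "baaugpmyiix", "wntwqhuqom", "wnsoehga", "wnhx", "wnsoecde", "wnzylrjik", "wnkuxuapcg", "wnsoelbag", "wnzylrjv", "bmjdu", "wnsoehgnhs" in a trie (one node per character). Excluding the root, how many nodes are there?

Insert word by word; a character creates a node only if that edge doesn't already exist:
  "wntwqhbydxy" → 11 new (w, n, t, w, q, h, b, y, d, x, y)
  "baaugpmyiix" → 11 new (b, a, a, u, g, p, m, y, i, i, x)
  "wntwqhuqom" → prefix "wntwqh" already present; 4 new (u, q, o, m)
  "wnsoehga" → prefix "wn" already present; 6 new (s, o, e, h, g, a)
  "wnhx" → prefix "wn" already present; 2 new (h, x)
  "wnsoecde" → prefix "wnsoe" already present; 3 new (c, d, e)
  "wnzylrjik" → prefix "wn" already present; 7 new (z, y, l, r, j, i, k)
  "wnkuxuapcg" → prefix "wn" already present; 8 new (k, u, x, u, a, p, c, g)
  "wnsoelbag" → prefix "wnsoe" already present; 4 new (l, b, a, g)
  "wnzylrjv" → prefix "wnzylrj" already present; 1 new (v)
  "bmjdu" → prefix "b" already present; 4 new (m, j, d, u)
  "wnsoehgnhs" → prefix "wnsoehg" already present; 3 new (n, h, s)
Total nodes = 11 + 11 + 4 + 6 + 2 + 3 + 7 + 8 + 4 + 1 + 4 + 3 = 64

64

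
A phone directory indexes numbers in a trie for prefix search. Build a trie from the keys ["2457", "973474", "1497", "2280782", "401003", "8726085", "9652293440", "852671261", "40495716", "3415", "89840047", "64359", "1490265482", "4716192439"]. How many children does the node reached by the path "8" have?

3

Follow the path "8" to its node, then look at its outgoing edges.
Characters that immediately follow "8" among the stored strings: {5, 7, 9}.
That node has 3 child edges.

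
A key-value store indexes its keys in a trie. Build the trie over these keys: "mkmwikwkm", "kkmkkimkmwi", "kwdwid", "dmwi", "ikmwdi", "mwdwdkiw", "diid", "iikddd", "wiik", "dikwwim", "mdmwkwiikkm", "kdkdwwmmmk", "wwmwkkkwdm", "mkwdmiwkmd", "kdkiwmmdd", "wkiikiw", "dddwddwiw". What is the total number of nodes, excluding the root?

115

Insert word by word; a character creates a node only if that edge doesn't already exist:
  "mkmwikwkm" → 9 new (m, k, m, w, i, k, w, k, m)
  "kkmkkimkmwi" → 11 new (k, k, m, k, k, i, m, k, m, w, i)
  "kwdwid" → prefix "k" already present; 5 new (w, d, w, i, d)
  "dmwi" → 4 new (d, m, w, i)
  "ikmwdi" → 6 new (i, k, m, w, d, i)
  "mwdwdkiw" → prefix "m" already present; 7 new (w, d, w, d, k, i, w)
  "diid" → prefix "d" already present; 3 new (i, i, d)
  "iikddd" → prefix "i" already present; 5 new (i, k, d, d, d)
  "wiik" → 4 new (w, i, i, k)
  "dikwwim" → prefix "di" already present; 5 new (k, w, w, i, m)
  "mdmwkwiikkm" → prefix "m" already present; 10 new (d, m, w, k, w, i, i, k, k, m)
  "kdkdwwmmmk" → prefix "k" already present; 9 new (d, k, d, w, w, m, m, m, k)
  "wwmwkkkwdm" → prefix "w" already present; 9 new (w, m, w, k, k, k, w, d, m)
  "mkwdmiwkmd" → prefix "mk" already present; 8 new (w, d, m, i, w, k, m, d)
  "kdkiwmmdd" → prefix "kdk" already present; 6 new (i, w, m, m, d, d)
  "wkiikiw" → prefix "w" already present; 6 new (k, i, i, k, i, w)
  "dddwddwiw" → prefix "d" already present; 8 new (d, d, w, d, d, w, i, w)
Total nodes = 9 + 11 + 5 + 4 + 6 + 7 + 3 + 5 + 4 + 5 + 10 + 9 + 9 + 8 + 6 + 6 + 8 = 115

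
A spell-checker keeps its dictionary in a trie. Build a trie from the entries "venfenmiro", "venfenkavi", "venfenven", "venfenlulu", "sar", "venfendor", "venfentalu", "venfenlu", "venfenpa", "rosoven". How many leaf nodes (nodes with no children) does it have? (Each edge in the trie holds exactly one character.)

9

Leaves are exactly the stored words that no other stored word extends.
Those words: "rosoven", "sar", "venfendor", "venfenkavi", "venfenlulu", "venfenmiro", "venfenpa", "venfentalu", "venfenven"
Leaf count: 9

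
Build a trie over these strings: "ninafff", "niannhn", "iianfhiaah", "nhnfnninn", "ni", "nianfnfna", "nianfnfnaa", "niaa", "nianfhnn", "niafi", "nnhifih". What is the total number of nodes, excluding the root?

For each word, the new-node count is its length minus the longest prefix already in the trie:
  "ninafff" → 7 new (n, i, n, a, f, f, f)
  "niannhn" → prefix "ni" already present; 5 new (a, n, n, h, n)
  "iianfhiaah" → 10 new (i, i, a, n, f, h, i, a, a, h)
  "nhnfnninn" → prefix "n" already present; 8 new (h, n, f, n, n, i, n, n)
  "ni" → prefix "ni" already present; 0 new (none)
  "nianfnfna" → prefix "nian" already present; 5 new (f, n, f, n, a)
  "nianfnfnaa" → prefix "nianfnfna" already present; 1 new (a)
  "niaa" → prefix "nia" already present; 1 new (a)
  "nianfhnn" → prefix "nianf" already present; 3 new (h, n, n)
  "niafi" → prefix "nia" already present; 2 new (f, i)
  "nnhifih" → prefix "n" already present; 6 new (n, h, i, f, i, h)
Total nodes = 7 + 5 + 10 + 8 + 0 + 5 + 1 + 1 + 3 + 2 + 6 = 48

48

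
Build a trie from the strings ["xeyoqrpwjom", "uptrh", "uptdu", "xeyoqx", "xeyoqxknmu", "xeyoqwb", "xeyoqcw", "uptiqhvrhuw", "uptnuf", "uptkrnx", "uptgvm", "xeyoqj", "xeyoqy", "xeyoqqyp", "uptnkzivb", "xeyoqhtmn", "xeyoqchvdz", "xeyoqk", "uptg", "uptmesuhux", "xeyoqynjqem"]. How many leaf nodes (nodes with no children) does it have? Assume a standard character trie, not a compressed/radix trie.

Leaves are exactly the stored words that no other stored word extends.
Those words: "uptdu", "uptgvm", "uptiqhvrhuw", "uptkrnx", "uptmesuhux", "uptnkzivb", "uptnuf", "uptrh", "xeyoqchvdz", "xeyoqcw", "xeyoqhtmn", "xeyoqj", "xeyoqk", "xeyoqqyp", "xeyoqrpwjom", "xeyoqwb", "xeyoqxknmu", "xeyoqynjqem"
Leaf count: 18

18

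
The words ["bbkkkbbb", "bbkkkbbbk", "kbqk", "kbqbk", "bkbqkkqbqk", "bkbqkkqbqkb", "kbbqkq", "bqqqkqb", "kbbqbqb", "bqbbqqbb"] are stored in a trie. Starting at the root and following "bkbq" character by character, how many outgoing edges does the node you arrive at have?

The children of the "bkbq" node are the distinct next characters among strings starting with "bkbq".
Distinct next characters after "bkbq": k.
That node has 1 child edge.

1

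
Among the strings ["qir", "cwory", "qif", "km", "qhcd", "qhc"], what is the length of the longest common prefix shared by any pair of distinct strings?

3

The deepest shared node is where two words last agree before diverging.
e.g. "qhc" and "qhcd" share the prefix "qhc" of length 3; no pair shares a longer one.
Longest shared-prefix length: 3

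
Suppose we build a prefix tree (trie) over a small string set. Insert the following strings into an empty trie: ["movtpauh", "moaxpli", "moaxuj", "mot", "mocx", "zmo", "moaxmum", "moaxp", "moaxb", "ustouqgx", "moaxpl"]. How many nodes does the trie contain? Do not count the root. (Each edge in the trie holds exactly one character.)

Trie structure (* marks end of a word):
(root)
├─ m
│  └─ o
│     ├─ a
│     │  └─ x
│     │     ├─ b *
│     │     ├─ m
│     │     │  └─ u
│     │     │     └─ m *
│     │     ├─ p *
│     │     │  └─ l *
│     │     │     └─ i *
│     │     └─ u
│     │        └─ j *
│     ├─ c
│     │  └─ x *
│     ├─ t *
│     └─ v
│        └─ t
│           └─ p
│              └─ a
│                 └─ u
│                    └─ h *
├─ u
│  └─ s
│     └─ t
│        └─ o
│           └─ u
│              └─ q
│                 └─ g
│                    └─ x *
└─ z
   └─ m
      └─ o *
Counting every labelled node above: 33.

33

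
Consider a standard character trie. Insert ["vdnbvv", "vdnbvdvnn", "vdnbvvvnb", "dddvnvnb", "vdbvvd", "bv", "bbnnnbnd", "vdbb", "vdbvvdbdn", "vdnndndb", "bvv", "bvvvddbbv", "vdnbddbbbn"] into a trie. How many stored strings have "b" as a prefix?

4

Traverse to the node for "b", then collect every word in that subtree.
Matches: "bbnnnbnd", "bv", "bvv", "bvvvddbbv"
Count: 4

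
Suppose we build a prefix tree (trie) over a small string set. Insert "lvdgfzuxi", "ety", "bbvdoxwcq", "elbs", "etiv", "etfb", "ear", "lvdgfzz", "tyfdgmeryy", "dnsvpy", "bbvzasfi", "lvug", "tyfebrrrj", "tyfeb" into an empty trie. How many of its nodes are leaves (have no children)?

Leaves are exactly the stored words that no other stored word extends.
Those words: "bbvdoxwcq", "bbvzasfi", "dnsvpy", "ear", "elbs", "etfb", "etiv", "ety", "lvdgfzuxi", "lvdgfzz", "lvug", "tyfdgmeryy", "tyfebrrrj"
Leaf count: 13

13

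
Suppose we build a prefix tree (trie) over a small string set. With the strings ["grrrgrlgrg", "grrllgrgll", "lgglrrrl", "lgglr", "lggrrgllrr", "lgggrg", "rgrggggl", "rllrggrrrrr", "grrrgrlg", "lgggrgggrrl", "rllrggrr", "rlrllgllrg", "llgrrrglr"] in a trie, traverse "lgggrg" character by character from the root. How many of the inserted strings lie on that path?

Traverse "lgggrg" character by character; count nodes along the way that are marked as word ends.
Prefixes of the query that are stored words: "lgggrg"
Count: 1

1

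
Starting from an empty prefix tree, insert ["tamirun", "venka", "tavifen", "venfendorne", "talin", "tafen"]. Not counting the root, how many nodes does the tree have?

Trie structure (* marks end of a word):
(root)
├─ t
│  └─ a
│     ├─ f
│     │  └─ e
│     │     └─ n *
│     ├─ l
│     │  └─ i
│     │     └─ n *
│     ├─ m
│     │  └─ i
│     │     └─ r
│     │        └─ u
│     │           └─ n *
│     └─ v
│        └─ i
│           └─ f
│              └─ e
│                 └─ n *
└─ v
   └─ e
      └─ n
         ├─ f
         │  └─ e
         │     └─ n
         │        └─ d
         │           └─ o
         │              └─ r
         │                 └─ n
         │                    └─ e *
         └─ k
            └─ a *
Counting every labelled node above: 31.

31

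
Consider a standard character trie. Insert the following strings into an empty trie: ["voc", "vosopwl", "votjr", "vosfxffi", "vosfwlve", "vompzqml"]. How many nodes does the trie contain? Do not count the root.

26

Insert word by word; a character creates a node only if that edge doesn't already exist:
  "voc" → 3 new (v, o, c)
  "vosopwl" → prefix "vo" already present; 5 new (s, o, p, w, l)
  "votjr" → prefix "vo" already present; 3 new (t, j, r)
  "vosfxffi" → prefix "vos" already present; 5 new (f, x, f, f, i)
  "vosfwlve" → prefix "vosf" already present; 4 new (w, l, v, e)
  "vompzqml" → prefix "vo" already present; 6 new (m, p, z, q, m, l)
Total nodes = 3 + 5 + 3 + 5 + 4 + 6 = 26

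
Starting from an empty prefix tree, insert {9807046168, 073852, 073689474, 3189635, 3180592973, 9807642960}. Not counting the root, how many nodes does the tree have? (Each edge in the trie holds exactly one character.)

42

For each word, the new-node count is its length minus the longest prefix already in the trie:
  "9807046168" → 10 new (9, 8, 0, 7, 0, 4, 6, 1, 6, 8)
  "073852" → 6 new (0, 7, 3, 8, 5, 2)
  "073689474" → prefix "073" already present; 6 new (6, 8, 9, 4, 7, 4)
  "3189635" → 7 new (3, 1, 8, 9, 6, 3, 5)
  "3180592973" → prefix "318" already present; 7 new (0, 5, 9, 2, 9, 7, 3)
  "9807642960" → prefix "9807" already present; 6 new (6, 4, 2, 9, 6, 0)
Total nodes = 10 + 6 + 6 + 7 + 7 + 6 = 42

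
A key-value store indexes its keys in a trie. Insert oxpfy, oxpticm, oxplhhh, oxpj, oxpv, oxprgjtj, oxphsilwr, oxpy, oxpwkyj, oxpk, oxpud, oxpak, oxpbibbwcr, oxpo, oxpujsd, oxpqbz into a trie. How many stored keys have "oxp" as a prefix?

16

Walk to "oxp"; the words in its subtree are exactly those with that prefix.
Words under "oxp": oxpak, oxpbibbwcr, oxpfy, oxphsilwr, oxpj, oxpk, oxplhhh, oxpo, oxpqbz, oxprgjtj, oxpticm, oxpud, oxpujsd, oxpv, oxpwkyj, oxpy
Count: 16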